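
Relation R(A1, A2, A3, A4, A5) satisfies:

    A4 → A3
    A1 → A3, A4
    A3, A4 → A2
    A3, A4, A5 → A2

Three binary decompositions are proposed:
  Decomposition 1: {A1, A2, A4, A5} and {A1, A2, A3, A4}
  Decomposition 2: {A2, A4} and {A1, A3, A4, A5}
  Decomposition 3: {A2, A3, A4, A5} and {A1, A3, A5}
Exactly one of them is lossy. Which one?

Decomposition 1: common = {A1, A2, A4}, closure = {A1, A2, A3, A4} → lossless.
Decomposition 2: common = {A4}, closure = {A2, A3, A4} → lossless.
Decomposition 3: common = {A3, A5}, closure = {A3, A5} → lossy.

Decomposition 3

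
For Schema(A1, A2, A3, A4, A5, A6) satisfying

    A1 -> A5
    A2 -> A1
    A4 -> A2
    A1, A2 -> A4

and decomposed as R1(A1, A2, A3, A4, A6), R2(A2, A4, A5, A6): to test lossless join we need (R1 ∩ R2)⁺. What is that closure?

R1 ∩ R2 = {A2, A4, A6}.
A2 → A1 applies, adding A1
A1 → A5 applies, adding A5
Closure: {A1, A2, A4, A5, A6}.

A1, A2, A4, A5, A6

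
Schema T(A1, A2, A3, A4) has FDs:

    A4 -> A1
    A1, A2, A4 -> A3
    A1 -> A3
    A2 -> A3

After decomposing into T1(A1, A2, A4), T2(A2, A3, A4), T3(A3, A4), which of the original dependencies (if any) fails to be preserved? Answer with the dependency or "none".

Check A1 → A3: no single fragment contains all of {A1, A3}, and the restricted closure of {A1} across the fragments never reaches {A3}.
A4 → A1 is preserved.
A1, A2, A4 → A3 is preserved.
A2 → A3 is preserved.

A1 -> A3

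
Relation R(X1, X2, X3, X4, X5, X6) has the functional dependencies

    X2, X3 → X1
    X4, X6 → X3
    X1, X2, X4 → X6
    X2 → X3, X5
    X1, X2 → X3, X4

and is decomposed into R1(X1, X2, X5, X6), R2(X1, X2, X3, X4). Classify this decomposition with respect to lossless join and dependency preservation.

lossless but not dependency-preserving

Lossless test: (X1, X2)⁺ = {X1, X2, X3, X4, X5, X6}, which contains all of one fragment — lossless.
Dependency preservation: the restricted closure of {X4, X6} across the fragments never reaches {X3}, so X4, X6 → X3 cannot be enforced without a join — not preserved.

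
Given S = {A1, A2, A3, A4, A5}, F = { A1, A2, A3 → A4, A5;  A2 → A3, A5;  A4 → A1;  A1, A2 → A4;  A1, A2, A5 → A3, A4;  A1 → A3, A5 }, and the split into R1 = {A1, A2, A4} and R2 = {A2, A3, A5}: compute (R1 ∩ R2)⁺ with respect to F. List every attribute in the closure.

R1 ∩ R2 = {A2}.
A2 → A3, A5 applies, adding A3, A5
Closure: {A2, A3, A5}.

A2, A3, A5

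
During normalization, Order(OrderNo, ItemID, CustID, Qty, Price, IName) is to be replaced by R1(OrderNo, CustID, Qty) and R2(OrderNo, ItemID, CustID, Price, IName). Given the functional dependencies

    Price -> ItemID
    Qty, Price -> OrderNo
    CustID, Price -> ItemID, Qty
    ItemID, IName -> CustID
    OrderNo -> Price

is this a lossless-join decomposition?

Common attributes: R1 ∩ R2 = {OrderNo, CustID}.
Closure of {OrderNo, CustID}: OrderNo → Price applies, adding Price; Price → ItemID applies, adding ItemID; CustID, Price → ItemID, Qty applies, adding Qty. So (OrderNo, CustID)⁺ = {OrderNo, ItemID, CustID, Qty, Price}.
This closure contains every attribute of R1, so R1 ∩ R2 → R1. The join is lossless.

Yes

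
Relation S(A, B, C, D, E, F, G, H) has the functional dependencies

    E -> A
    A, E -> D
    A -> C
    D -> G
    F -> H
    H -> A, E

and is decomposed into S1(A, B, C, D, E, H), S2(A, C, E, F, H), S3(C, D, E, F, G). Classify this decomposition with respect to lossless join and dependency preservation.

Lossless test (chase): Rows 1 and 3 agree on E; apply E→A and equate their A entries. Rows 1 and 2 agree on A, E; apply A, E→D and equate their D entries. Rows 1 and 2 agree on D; apply D→G and equate their G entries. Rows 1 and 3 agree on D; apply D→G and equate their G entries. Rows 2 and 3 agree on F; apply F→H and equate their H entries. No row becomes fully distinguished — the join is lossy.
Dependency preservation: every FD's attributes lie within a single fragment, so each can be enforced locally — preserved.

lossy but dependency-preserving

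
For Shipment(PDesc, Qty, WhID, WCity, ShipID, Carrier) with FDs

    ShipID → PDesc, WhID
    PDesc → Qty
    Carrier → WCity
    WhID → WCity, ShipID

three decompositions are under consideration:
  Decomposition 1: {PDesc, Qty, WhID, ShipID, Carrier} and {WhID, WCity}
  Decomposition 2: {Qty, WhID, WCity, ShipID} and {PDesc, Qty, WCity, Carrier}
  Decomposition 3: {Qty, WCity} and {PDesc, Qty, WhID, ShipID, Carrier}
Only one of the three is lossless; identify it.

Decomposition 1: common = {WhID}, closure = {PDesc, Qty, WhID, WCity, ShipID} → lossless.
Decomposition 2: common = {Qty, WCity}, closure = {Qty, WCity} → lossy.
Decomposition 3: common = {Qty}, closure = {Qty} → lossy.

Decomposition 1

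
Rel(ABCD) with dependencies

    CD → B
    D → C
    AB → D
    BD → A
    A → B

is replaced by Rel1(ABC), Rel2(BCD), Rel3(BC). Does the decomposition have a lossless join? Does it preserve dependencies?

Lossless test (chase): applying each FD to every pair of rows produces no changes in the tableau, so no row becomes fully distinguished — the join is lossy.
Dependency preservation: the restricted closure of {AB} across the fragments never reaches {D}, so AB → D cannot be enforced without a join — not preserved.

lossy and not dependency-preserving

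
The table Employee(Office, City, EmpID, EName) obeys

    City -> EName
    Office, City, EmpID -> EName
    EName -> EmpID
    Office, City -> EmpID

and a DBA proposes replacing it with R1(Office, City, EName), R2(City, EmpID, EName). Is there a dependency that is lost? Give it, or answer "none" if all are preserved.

none

City → EName lies within R1.
Office, City, EmpID → EName: restricted closure across fragments reaches EName.
EName → EmpID lies within R2.
Office, City → EmpID: restricted closure across fragments reaches EmpID.
Every dependency is enforceable on the fragments, so the decomposition is dependency-preserving.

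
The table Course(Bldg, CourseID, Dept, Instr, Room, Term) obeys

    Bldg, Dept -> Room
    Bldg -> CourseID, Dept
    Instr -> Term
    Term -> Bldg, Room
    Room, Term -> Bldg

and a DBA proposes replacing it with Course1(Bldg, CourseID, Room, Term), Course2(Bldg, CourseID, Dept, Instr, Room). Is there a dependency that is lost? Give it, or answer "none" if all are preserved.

Instr -> Term

Check Instr → Term: no single fragment contains all of {Instr, Term}, and the restricted closure of {Instr} across the fragments never reaches {Term}.
Bldg, Dept → Room is preserved.
Bldg → CourseID, Dept is preserved.
Term → Bldg, Room is preserved.
Room, Term → Bldg is preserved.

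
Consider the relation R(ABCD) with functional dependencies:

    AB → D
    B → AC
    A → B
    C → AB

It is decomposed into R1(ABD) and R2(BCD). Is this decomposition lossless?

Common attributes: R1 ∩ R2 = {BD}.
Closure of {BD}: B → AC applies, adding AC. So (BD)⁺ = {ABCD}.
This closure contains every attribute of R1, so R1 ∩ R2 → R1. The join is lossless.

Yes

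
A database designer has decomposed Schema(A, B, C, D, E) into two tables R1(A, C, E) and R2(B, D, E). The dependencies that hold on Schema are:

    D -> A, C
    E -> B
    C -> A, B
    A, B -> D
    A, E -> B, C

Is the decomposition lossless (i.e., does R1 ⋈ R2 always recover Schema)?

Common attributes: R1 ∩ R2 = {E}.
Closure of {E}: E → B applies, adding B. So (E)⁺ = {B, E}.
The closure contains neither all of R1 = {A, C, E} nor all of R2 = {B, D, E}, so the common attributes are not a superkey of either fragment. The join is lossy.

No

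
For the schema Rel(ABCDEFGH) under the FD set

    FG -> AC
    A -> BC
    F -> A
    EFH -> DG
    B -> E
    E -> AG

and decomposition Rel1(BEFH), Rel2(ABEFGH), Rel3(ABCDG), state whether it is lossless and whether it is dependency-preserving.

lossy and not dependency-preserving

Lossless test (chase): Rows 2 and 3 agree on A; apply A→BC and equate their BC entries. Rows 1 and 2 agree on F; apply F→A and equate their A entries. Rows 1 and 2 agree on EFH; apply EFH→DG and equate their DG entries. Rows 1 and 3 agree on B; apply B→E and equate their E entries. Rows 1 and 2 agree on FG; apply FG→AC and equate their AC entries. No row becomes fully distinguished — the join is lossy.
Dependency preservation: the restricted closure of {EFH} across the fragments never reaches {DG}, so EFH → DG cannot be enforced without a join — not preserved.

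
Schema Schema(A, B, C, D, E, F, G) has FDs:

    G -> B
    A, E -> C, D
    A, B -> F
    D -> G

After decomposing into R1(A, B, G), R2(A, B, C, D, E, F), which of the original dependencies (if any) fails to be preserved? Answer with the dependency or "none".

Check D → G: no single fragment contains all of {D, G}, and the restricted closure of {D} across the fragments never reaches {G}.
G → B is preserved.
A, E → C, D is preserved.
A, B → F is preserved.

D -> G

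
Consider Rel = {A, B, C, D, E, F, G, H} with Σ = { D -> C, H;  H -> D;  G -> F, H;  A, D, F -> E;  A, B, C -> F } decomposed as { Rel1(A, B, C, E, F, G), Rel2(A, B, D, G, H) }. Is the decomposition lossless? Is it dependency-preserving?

lossless but not dependency-preserving

Lossless test: (A, B, G)⁺ = {A, B, C, D, E, F, G, H}, which contains all of one fragment — lossless.
Dependency preservation: the restricted closure of {D} across the fragments never reaches {C, H}, so D → C, H cannot be enforced without a join — not preserved.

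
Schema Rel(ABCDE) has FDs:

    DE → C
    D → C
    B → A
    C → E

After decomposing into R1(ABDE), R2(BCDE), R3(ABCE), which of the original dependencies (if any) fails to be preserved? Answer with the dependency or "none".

DE → C lies within R2.
D → C lies within R2.
B → A lies within R1.
C → E lies within R2.
Every dependency is enforceable on the fragments, so the decomposition is dependency-preserving.

none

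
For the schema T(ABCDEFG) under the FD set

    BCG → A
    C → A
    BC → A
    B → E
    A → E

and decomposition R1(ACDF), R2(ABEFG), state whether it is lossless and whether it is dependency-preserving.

lossy but dependency-preserving

Lossless test: (AF)⁺ = {AEF}, which is a superkey of neither fragment — lossy.
Dependency preservation: BCG → A; BC → A are not contained in any single fragment, but the restricted closure of each left-hand side across the fragments still reaches the right-hand side; the remaining FDs each lie inside some fragment. All dependencies are preserved.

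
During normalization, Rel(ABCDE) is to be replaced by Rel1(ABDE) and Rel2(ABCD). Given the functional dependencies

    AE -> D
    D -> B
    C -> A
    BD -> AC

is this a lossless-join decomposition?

Yes

Common attributes: Rel1 ∩ Rel2 = {ABD}.
Closure of {ABD}: BD → AC applies, adding C. So (ABD)⁺ = {ABCD}.
This closure contains every attribute of Rel2, so Rel1 ∩ Rel2 → Rel2. The join is lossless.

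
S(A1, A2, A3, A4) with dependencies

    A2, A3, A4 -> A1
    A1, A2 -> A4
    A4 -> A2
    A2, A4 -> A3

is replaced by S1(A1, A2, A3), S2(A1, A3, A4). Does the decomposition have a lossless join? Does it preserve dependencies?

Lossless test: (A1, A3)⁺ = {A1, A3}, which is a superkey of neither fragment — lossy.
Dependency preservation: the restricted closure of {A1, A2} across the fragments never reaches {A4}, so A1, A2 → A4 cannot be enforced without a join — not preserved.

lossy and not dependency-preserving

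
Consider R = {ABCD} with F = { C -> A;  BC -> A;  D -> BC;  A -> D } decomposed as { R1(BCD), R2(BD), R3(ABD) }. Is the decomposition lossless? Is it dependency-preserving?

Lossless test (chase): Rows 1 and 2 agree on D; apply D→BC and equate their BC entries. Rows 1 and 3 agree on D; apply D→BC and equate their BC entries. Rows 1 and 2 agree on C; apply C→A and equate their A entries. Rows 1 and 3 agree on C; apply C→A and equate their A entries. Row 1 is now all distinguished symbols — the join is lossless.
Dependency preservation: C → A; BC → A are not contained in any single fragment, but the restricted closure of each left-hand side across the fragments still reaches the right-hand side; the remaining FDs each lie inside some fragment. All dependencies are preserved.

lossless and dependency-preserving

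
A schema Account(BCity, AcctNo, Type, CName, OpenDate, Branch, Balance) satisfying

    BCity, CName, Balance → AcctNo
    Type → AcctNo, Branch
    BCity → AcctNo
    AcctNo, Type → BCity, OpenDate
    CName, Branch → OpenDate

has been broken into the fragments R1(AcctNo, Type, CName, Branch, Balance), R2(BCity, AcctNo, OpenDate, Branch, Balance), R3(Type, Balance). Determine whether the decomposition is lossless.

No

Chase test. Columns are BCity, AcctNo, Type, CName, OpenDate, Branch, Balance; row i has aⱼ where attribute j ∈ Ri, else bᵢⱼ.
Initial tableau (one row per fragment):
  row 1: b11 a2 a3 a4 b15 a6 a7
  row 2: a1 a2 b23 b24 a5 a6 a7
  row 3: b31 b32 a3 b34 b35 b36 a7
Rows 1 and 3 agree on Type; apply Type→AcctNo, Branch and equate their AcctNo, Branch entries.
Rows 1 and 3 agree on AcctNo, Type; apply AcctNo, Type→BCity, OpenDate and equate their BCity, OpenDate entries.
No row becomes fully distinguished — the join is lossy.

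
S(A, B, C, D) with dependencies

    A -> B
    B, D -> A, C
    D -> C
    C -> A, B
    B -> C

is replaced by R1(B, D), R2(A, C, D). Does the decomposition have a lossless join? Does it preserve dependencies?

lossless but not dependency-preserving

Lossless test: (D)⁺ = {A, B, C, D}, which contains all of one fragment — lossless.
Dependency preservation: the restricted closure of {A} across the fragments never reaches {B}, so A → B cannot be enforced without a join — not preserved.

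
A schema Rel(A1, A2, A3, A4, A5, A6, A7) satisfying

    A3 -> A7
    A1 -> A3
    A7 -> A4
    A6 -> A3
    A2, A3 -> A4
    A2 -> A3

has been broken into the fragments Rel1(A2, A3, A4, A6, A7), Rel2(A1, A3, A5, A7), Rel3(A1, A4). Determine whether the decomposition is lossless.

No

Chase test. Columns are A1, A2, A3, A4, A5, A6, A7; row i has aⱼ where attribute j ∈ Reli, else bᵢⱼ.
Initial tableau (one row per fragment):
  row 1: b11 a2 a3 a4 b15 a6 a7
  row 2: a1 b22 a3 b24 a5 b26 a7
  row 3: a1 b32 b33 a4 b35 b36 b37
Rows 2 and 3 agree on A1; apply A1→A3 and equate their A3 entries.
Rows 1 and 2 agree on A7; apply A7→A4 and equate their A4 entries.
Rows 1 and 3 agree on A3; apply A3→A7 and equate their A7 entries.
No row becomes fully distinguished — the join is lossy.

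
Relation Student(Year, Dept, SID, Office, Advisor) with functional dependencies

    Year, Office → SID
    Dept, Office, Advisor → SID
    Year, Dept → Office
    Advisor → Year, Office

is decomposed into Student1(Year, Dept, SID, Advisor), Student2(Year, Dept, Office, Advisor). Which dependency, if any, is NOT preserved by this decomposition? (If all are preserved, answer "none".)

Check Year, Office → SID: no single fragment contains all of {Year, SID, Office}, and the restricted closure of {Year, Office} across the fragments never reaches {SID}.
Dept, Office, Advisor → SID is preserved.
Year, Dept → Office is preserved.
Advisor → Year, Office is preserved.

Year, Office → SID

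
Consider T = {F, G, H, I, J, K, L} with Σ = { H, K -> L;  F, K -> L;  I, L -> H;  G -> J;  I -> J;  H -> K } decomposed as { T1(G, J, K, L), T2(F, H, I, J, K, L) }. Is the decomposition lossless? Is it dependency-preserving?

lossy but dependency-preserving

Lossless test: (J, K, L)⁺ = {J, K, L}, which is a superkey of neither fragment — lossy.
Dependency preservation: every FD's attributes lie within a single fragment, so each can be enforced locally — preserved.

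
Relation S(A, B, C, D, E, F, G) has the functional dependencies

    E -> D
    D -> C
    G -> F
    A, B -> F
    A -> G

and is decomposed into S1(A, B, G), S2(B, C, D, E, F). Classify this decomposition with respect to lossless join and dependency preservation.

Lossless test: (B)⁺ = {B}, which is a superkey of neither fragment — lossy.
Dependency preservation: the restricted closure of {G} across the fragments never reaches {F}, so G → F cannot be enforced without a join — not preserved.

lossy and not dependency-preserving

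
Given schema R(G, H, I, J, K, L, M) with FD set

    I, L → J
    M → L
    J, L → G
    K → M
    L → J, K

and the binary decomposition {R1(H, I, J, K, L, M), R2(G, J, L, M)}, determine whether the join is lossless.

Common attributes: R1 ∩ R2 = {J, L, M}.
Closure of {J, L, M}: J, L → G applies, adding G; L → J, K applies, adding K. So (J, L, M)⁺ = {G, J, K, L, M}.
This closure contains every attribute of R2, so R1 ∩ R2 → R2. The join is lossless.

Yes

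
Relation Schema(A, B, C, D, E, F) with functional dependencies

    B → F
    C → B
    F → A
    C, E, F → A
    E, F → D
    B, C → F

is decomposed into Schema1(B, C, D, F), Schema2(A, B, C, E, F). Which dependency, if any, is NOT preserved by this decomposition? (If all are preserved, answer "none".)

Check E, F → D: no single fragment contains all of {D, E, F}, and the restricted closure of {E, F} across the fragments never reaches {D}.
B → F is preserved.
C → B is preserved.
F → A is preserved.
C, E, F → A is preserved.
B, C → F is preserved.

E, F → D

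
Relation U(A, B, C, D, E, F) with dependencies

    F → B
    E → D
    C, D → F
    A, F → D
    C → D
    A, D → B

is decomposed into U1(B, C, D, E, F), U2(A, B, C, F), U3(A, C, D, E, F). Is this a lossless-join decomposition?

Chase test. Columns are A, B, C, D, E, F; row i has aⱼ where attribute j ∈ Ui, else bᵢⱼ.
Initial tableau (one row per fragment):
  row 1: b11 a2 a3 a4 a5 a6
  row 2: a1 a2 a3 b24 b25 a6
  row 3: a1 b32 a3 a4 a5 a6
Rows 1 and 3 agree on F; apply F→B and equate their B entries.
Rows 2 and 3 agree on A, F; apply A, F→D and equate their D entries.
Row 3 is now all distinguished symbols — the join is lossless.

Yes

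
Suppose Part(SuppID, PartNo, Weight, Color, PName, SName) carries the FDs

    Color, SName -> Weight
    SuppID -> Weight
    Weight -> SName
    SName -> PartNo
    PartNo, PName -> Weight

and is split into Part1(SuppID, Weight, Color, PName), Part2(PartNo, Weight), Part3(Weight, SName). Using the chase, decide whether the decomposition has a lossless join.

Yes

Chase test. Columns are SuppID, PartNo, Weight, Color, PName, SName; row i has aⱼ where attribute j ∈ Parti, else bᵢⱼ.
Initial tableau (one row per fragment):
  row 1: a1 b12 a3 a4 a5 b16
  row 2: b21 a2 a3 b24 b25 b26
  row 3: b31 b32 a3 b34 b35 a6
Rows 1 and 2 agree on Weight; apply Weight→SName and equate their SName entries.
Rows 1 and 3 agree on Weight; apply Weight→SName and equate their SName entries.
Rows 1 and 2 agree on SName; apply SName→PartNo and equate their PartNo entries.
Rows 1 and 3 agree on SName; apply SName→PartNo and equate their PartNo entries.
Row 1 is now all distinguished symbols — the join is lossless.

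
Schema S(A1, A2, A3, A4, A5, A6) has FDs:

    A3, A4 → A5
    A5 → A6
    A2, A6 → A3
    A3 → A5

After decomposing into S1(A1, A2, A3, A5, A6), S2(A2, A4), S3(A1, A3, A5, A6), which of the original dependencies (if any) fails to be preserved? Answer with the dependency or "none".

A3, A4 → A5: restricted closure across fragments reaches A5.
A5 → A6 lies within S1.
A2, A6 → A3 lies within S1.
A3 → A5 lies within S1.
Every dependency is enforceable on the fragments, so the decomposition is dependency-preserving.

none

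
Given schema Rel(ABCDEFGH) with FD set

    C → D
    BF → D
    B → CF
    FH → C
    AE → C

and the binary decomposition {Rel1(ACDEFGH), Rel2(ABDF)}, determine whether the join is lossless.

Common attributes: Rel1 ∩ Rel2 = {ADF}.
No dependency enlarges {ADF}, so (ADF)⁺ = {ADF}.
The closure contains neither all of Rel1 = {ACDEFGH} nor all of Rel2 = {ABDF}, so the common attributes are not a superkey of either fragment. The join is lossy.

No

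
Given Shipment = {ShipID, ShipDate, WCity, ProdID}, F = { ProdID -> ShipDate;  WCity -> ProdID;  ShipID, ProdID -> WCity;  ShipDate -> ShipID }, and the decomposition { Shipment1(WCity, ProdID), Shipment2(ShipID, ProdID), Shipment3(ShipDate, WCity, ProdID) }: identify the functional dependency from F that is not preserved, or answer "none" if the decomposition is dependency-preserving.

Check ShipDate → ShipID: no single fragment contains all of {ShipID, ShipDate}, and the restricted closure of {ShipDate} across the fragments never reaches {ShipID}.
ProdID → ShipDate is preserved.
WCity → ProdID is preserved.
ShipID, ProdID → WCity is preserved.

ShipDate -> ShipID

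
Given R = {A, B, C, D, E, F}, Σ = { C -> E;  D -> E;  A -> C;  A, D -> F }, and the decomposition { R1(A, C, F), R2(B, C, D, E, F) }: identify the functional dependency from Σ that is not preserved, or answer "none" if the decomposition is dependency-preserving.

Check A, D → F: no single fragment contains all of {A, D, F}, and the restricted closure of {A, D} across the fragments never reaches {F}.
C → E is preserved.
D → E is preserved.
A → C is preserved.

A, D -> F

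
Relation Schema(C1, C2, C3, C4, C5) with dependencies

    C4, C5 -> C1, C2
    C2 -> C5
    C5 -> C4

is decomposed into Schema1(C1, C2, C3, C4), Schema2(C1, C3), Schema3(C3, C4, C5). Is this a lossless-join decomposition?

No

Chase test. Columns are C1, C2, C3, C4, C5; row i has aⱼ where attribute j ∈ Schemai, else bᵢⱼ.
Initial tableau (one row per fragment):
  row 1: a1 a2 a3 a4 b15
  row 2: a1 b22 a3 b24 b25
  row 3: b31 b32 a3 a4 a5
No row becomes fully distinguished — the join is lossy.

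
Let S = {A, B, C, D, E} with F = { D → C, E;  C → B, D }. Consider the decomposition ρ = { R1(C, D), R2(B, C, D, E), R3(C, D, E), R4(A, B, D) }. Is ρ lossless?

Yes

Chase test. Columns are A, B, C, D, E; row i has aⱼ where attribute j ∈ Ri, else bᵢⱼ.
Initial tableau (one row per fragment):
  row 1: b11 b12 a3 a4 b15
  row 2: b21 a2 a3 a4 a5
  row 3: b31 b32 a3 a4 a5
  row 4: a1 a2 b43 a4 b45
Rows 1 and 2 agree on D; apply D→C, E and equate their C, E entries.
Rows 1 and 4 agree on D; apply D→C, E and equate their C, E entries.
Rows 1 and 2 agree on C; apply C→B, D and equate their B, D entries.
Rows 1 and 3 agree on C; apply C→B, D and equate their B, D entries.
Row 4 is now all distinguished symbols — the join is lossless.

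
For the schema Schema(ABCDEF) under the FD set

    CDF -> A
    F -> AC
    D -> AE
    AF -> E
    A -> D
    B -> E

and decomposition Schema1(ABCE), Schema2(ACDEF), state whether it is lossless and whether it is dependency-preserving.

lossy but dependency-preserving

Lossless test: (ACE)⁺ = {ACDE}, which is a superkey of neither fragment — lossy.
Dependency preservation: every FD's attributes lie within a single fragment, so each can be enforced locally — preserved.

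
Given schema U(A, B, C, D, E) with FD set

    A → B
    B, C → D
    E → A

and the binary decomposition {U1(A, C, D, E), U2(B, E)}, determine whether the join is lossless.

Yes

Common attributes: U1 ∩ U2 = {E}.
Closure of {E}: E → A applies, adding A; A → B applies, adding B. So (E)⁺ = {A, B, E}.
This closure contains every attribute of U2, so U1 ∩ U2 → U2. The join is lossless.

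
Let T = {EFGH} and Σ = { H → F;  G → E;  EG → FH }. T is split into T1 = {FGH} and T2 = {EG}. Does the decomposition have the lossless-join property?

Yes

Common attributes: T1 ∩ T2 = {G}.
Closure of {G}: G → E applies, adding E; EG → FH applies, adding FH. So (G)⁺ = {EFGH}.
This closure contains every attribute of T1, so T1 ∩ T2 → T1. The join is lossless.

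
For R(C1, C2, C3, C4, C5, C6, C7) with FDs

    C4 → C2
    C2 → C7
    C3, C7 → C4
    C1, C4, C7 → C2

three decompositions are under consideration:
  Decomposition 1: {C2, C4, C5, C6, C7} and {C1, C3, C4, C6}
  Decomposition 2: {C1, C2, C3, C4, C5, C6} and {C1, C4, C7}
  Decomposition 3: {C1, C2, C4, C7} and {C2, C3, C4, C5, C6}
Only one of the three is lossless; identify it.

Decomposition 2

Decomposition 1: common = {C4, C6}, closure = {C2, C4, C6, C7} → lossy.
Decomposition 2: common = {C1, C4}, closure = {C1, C2, C4, C7} → lossless.
Decomposition 3: common = {C2, C4}, closure = {C2, C4, C7} → lossy.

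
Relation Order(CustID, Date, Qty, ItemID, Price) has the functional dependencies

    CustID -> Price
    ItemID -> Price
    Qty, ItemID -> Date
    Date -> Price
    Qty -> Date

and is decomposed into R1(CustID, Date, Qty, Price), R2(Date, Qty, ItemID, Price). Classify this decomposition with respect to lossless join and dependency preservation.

Lossless test: (Date, Qty, Price)⁺ = {Date, Qty, Price}, which is a superkey of neither fragment — lossy.
Dependency preservation: every FD's attributes lie within a single fragment, so each can be enforced locally — preserved.

lossy but dependency-preserving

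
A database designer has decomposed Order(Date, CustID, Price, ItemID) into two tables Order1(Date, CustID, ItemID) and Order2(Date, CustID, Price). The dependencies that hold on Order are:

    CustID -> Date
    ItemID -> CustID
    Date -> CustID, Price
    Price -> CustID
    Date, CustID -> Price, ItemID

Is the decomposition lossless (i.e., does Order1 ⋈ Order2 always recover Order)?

Common attributes: Order1 ∩ Order2 = {Date, CustID}.
Closure of {Date, CustID}: Date → CustID, Price applies, adding Price; Date, CustID → Price, ItemID applies, adding ItemID. So (Date, CustID)⁺ = {Date, CustID, Price, ItemID}.
This closure contains every attribute of Order1, so Order1 ∩ Order2 → Order1. The join is lossless.

Yes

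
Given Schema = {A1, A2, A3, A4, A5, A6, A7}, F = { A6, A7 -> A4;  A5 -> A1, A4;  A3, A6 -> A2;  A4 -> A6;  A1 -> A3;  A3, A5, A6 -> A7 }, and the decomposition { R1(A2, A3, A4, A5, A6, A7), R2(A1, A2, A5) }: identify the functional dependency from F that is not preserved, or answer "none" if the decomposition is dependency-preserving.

Check A1 → A3: no single fragment contains all of {A1, A3}, and the restricted closure of {A1} across the fragments never reaches {A3}.
A6, A7 → A4 is preserved.
A5 → A1, A4 is preserved.
A3, A6 → A2 is preserved.
A4 → A6 is preserved.
A3, A5, A6 → A7 is preserved.

A1 -> A3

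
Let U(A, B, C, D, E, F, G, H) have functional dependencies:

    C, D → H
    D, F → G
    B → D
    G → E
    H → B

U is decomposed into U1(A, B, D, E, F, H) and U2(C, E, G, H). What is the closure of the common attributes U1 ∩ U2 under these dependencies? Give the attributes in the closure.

B, D, E, H

U1 ∩ U2 = {E, H}.
H → B applies, adding B
B → D applies, adding D
Closure: {B, D, E, H}.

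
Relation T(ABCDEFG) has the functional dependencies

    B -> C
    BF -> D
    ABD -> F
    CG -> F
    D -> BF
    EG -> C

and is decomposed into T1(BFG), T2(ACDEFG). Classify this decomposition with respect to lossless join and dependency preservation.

Lossless test: (FG)⁺ = {FG}, which is a superkey of neither fragment — lossy.
Dependency preservation: the restricted closure of {B} across the fragments never reaches {C}, so B → C cannot be enforced without a join — not preserved.

lossy and not dependency-preserving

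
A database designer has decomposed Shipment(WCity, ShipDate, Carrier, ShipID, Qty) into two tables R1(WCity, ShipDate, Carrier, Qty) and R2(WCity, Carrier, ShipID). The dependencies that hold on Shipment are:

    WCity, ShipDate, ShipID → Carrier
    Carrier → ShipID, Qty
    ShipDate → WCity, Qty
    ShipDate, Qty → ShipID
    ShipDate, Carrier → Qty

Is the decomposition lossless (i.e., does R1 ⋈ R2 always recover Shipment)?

Common attributes: R1 ∩ R2 = {WCity, Carrier}.
Closure of {WCity, Carrier}: Carrier → ShipID, Qty applies, adding ShipID, Qty. So (WCity, Carrier)⁺ = {WCity, Carrier, ShipID, Qty}.
This closure contains every attribute of R2, so R1 ∩ R2 → R2. The join is lossless.

Yes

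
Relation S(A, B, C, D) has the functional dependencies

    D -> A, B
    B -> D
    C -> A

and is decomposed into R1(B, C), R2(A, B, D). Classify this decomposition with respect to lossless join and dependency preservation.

Lossless test: (B)⁺ = {A, B, D}, which contains all of one fragment — lossless.
Dependency preservation: the restricted closure of {C} across the fragments never reaches {A}, so C → A cannot be enforced without a join — not preserved.

lossless but not dependency-preserving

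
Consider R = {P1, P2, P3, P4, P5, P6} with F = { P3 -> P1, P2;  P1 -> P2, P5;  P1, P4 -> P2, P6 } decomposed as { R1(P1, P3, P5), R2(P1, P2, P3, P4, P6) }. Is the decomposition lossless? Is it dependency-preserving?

Lossless test: (P1, P3)⁺ = {P1, P2, P3, P5}, which contains all of one fragment — lossless.
Dependency preservation: P1 → P2, P5 is not contained in any single fragment, but the restricted closure of its left-hand side across the fragments still reaches the right-hand side; the remaining FDs each lie inside some fragment. All dependencies are preserved.

lossless and dependency-preserving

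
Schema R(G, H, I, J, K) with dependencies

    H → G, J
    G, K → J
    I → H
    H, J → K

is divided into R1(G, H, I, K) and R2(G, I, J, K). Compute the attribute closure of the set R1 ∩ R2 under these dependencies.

G, H, I, J, K

R1 ∩ R2 = {G, I, K}.
G, K → J applies, adding J
I → H applies, adding H
Closure: {G, H, I, J, K}.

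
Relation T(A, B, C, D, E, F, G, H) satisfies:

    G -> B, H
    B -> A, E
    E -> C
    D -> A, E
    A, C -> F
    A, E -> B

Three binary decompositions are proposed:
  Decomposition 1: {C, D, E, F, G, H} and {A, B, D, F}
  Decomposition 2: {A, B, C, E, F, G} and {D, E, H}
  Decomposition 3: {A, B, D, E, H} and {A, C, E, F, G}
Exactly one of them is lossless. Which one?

Decomposition 1: common = {D, F}, closure = {A, B, C, D, E, F} → lossless.
Decomposition 2: common = {E}, closure = {C, E} → lossy.
Decomposition 3: common = {A, E}, closure = {A, B, C, E, F} → lossy.

Decomposition 1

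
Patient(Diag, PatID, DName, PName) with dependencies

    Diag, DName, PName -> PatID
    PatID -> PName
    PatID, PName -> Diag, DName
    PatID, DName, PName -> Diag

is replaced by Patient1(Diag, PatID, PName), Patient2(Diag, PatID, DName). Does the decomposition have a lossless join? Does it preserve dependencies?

lossless but not dependency-preserving

Lossless test: (Diag, PatID)⁺ = {Diag, PatID, DName, PName}, which contains all of one fragment — lossless.
Dependency preservation: the restricted closure of {Diag, DName, PName} across the fragments never reaches {PatID}, so Diag, DName, PName → PatID cannot be enforced without a join — not preserved.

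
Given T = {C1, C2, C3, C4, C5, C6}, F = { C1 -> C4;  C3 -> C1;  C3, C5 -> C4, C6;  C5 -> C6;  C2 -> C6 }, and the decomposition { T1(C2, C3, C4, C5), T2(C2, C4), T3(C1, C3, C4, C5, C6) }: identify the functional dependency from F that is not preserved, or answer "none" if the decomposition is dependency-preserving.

Check C2 → C6: no single fragment contains all of {C2, C6}, and the restricted closure of {C2} across the fragments never reaches {C6}.
C1 → C4 is preserved.
C3 → C1 is preserved.
C3, C5 → C4, C6 is preserved.
C5 → C6 is preserved.

C2 -> C6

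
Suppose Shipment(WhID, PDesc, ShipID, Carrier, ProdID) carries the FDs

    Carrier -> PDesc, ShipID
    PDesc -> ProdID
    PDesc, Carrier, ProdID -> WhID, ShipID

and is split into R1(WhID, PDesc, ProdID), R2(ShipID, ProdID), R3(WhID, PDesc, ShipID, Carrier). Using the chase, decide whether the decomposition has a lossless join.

Chase test. Columns are WhID, PDesc, ShipID, Carrier, ProdID; row i has aⱼ where attribute j ∈ Ri, else bᵢⱼ.
Initial tableau (one row per fragment):
  row 1: a1 a2 b13 b14 a5
  row 2: b21 b22 a3 b24 a5
  row 3: a1 a2 a3 a4 b35
Rows 1 and 3 agree on PDesc; apply PDesc→ProdID and equate their ProdID entries.
Row 3 is now all distinguished symbols — the join is lossless.

Yes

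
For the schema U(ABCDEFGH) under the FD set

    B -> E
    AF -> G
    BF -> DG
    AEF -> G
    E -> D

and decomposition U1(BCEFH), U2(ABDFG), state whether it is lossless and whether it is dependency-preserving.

lossy and not dependency-preserving

Lossless test: (BF)⁺ = {BDEFG}, which is a superkey of neither fragment — lossy.
Dependency preservation: the restricted closure of {E} across the fragments never reaches {D}, so E → D cannot be enforced without a join — not preserved.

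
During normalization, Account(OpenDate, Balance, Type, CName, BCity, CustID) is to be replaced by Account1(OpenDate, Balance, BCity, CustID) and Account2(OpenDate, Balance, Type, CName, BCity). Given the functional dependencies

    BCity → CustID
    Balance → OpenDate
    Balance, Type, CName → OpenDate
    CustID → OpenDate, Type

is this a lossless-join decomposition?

Common attributes: Account1 ∩ Account2 = {OpenDate, Balance, BCity}.
Closure of {OpenDate, Balance, BCity}: BCity → CustID applies, adding CustID; CustID → OpenDate, Type applies, adding Type. So (OpenDate, Balance, BCity)⁺ = {OpenDate, Balance, Type, BCity, CustID}.
This closure contains every attribute of Account1, so Account1 ∩ Account2 → Account1. The join is lossless.

Yes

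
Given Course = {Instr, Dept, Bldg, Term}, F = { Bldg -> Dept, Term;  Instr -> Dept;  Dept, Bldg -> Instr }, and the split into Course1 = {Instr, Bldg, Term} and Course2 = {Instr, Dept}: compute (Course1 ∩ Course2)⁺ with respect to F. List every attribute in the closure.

Course1 ∩ Course2 = {Instr}.
Instr → Dept applies, adding Dept
Closure: {Instr, Dept}.

Instr, Dept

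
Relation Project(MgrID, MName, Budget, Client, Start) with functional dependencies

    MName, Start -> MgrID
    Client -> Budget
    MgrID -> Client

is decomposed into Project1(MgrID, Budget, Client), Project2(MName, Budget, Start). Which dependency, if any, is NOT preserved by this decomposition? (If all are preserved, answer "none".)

Check MName, Start → MgrID: no single fragment contains all of {MgrID, MName, Start}, and the restricted closure of {MName, Start} across the fragments never reaches {MgrID}.
Client → Budget is preserved.
MgrID → Client is preserved.

MName, Start -> MgrID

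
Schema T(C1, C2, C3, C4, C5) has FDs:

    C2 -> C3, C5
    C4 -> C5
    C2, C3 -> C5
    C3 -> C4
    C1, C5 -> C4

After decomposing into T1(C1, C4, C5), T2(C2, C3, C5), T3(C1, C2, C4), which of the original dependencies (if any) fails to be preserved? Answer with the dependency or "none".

C3 -> C4

Check C3 → C4: no single fragment contains all of {C3, C4}, and the restricted closure of {C3} across the fragments never reaches {C4}.
C2 → C3, C5 is preserved.
C4 → C5 is preserved.
C2, C3 → C5 is preserved.
C1, C5 → C4 is preserved.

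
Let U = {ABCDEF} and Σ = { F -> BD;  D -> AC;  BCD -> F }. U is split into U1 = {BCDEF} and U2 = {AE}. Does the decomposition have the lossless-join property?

Common attributes: U1 ∩ U2 = {E}.
No dependency enlarges {E}, so (E)⁺ = {E}.
The closure contains neither all of U1 = {BCDEF} nor all of U2 = {AE}, so the common attributes are not a superkey of either fragment. The join is lossy.

No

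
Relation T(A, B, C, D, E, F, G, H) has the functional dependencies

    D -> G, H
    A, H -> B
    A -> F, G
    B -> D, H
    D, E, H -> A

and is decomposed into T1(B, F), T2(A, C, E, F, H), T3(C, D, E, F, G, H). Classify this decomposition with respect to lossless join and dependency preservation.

Lossless test (chase): applying each FD to every pair of rows produces no changes in the tableau, so no row becomes fully distinguished — the join is lossy.
Dependency preservation: the restricted closure of {A, H} across the fragments never reaches {B}, so A, H → B cannot be enforced without a join — not preserved.

lossy and not dependency-preserving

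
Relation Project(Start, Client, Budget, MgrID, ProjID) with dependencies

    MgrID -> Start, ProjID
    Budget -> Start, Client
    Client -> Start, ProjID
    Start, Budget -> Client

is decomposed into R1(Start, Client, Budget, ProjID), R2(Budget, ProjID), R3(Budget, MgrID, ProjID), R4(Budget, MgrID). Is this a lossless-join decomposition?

Chase test. Columns are Start, Client, Budget, MgrID, ProjID; row i has aⱼ where attribute j ∈ Ri, else bᵢⱼ.
Initial tableau (one row per fragment):
  row 1: a1 a2 a3 b14 a5
  row 2: b21 b22 a3 b24 a5
  row 3: b31 b32 a3 a4 a5
  row 4: b41 b42 a3 a4 b45
Rows 3 and 4 agree on MgrID; apply MgrID→Start, ProjID and equate their Start, ProjID entries.
Rows 1 and 2 agree on Budget; apply Budget→Start, Client and equate their Start, Client entries.
Rows 1 and 3 agree on Budget; apply Budget→Start, Client and equate their Start, Client entries.
Rows 1 and 4 agree on Budget; apply Budget→Start, Client and equate their Start, Client entries.
Row 3 is now all distinguished symbols — the join is lossless.

Yes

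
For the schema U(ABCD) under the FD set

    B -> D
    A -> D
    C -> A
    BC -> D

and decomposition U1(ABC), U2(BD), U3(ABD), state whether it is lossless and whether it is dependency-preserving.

Lossless test (chase): Rows 1 and 2 agree on B; apply B→D and equate their D entries. Row 1 is now all distinguished symbols — the join is lossless.
Dependency preservation: BC → D is not contained in any single fragment, but the restricted closure of its left-hand side across the fragments still reaches the right-hand side; the remaining FDs each lie inside some fragment. All dependencies are preserved.

lossless and dependency-preserving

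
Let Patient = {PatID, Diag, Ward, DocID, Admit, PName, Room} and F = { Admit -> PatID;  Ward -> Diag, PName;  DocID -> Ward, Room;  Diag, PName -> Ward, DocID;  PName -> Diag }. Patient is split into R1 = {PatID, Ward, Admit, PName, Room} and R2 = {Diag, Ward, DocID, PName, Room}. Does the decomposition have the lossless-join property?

Yes

Common attributes: R1 ∩ R2 = {Ward, PName, Room}.
Closure of {Ward, PName, Room}: Ward → Diag, PName applies, adding Diag; Diag, PName → Ward, DocID applies, adding DocID. So (Ward, PName, Room)⁺ = {Diag, Ward, DocID, PName, Room}.
This closure contains every attribute of R2, so R1 ∩ R2 → R2. The join is lossless.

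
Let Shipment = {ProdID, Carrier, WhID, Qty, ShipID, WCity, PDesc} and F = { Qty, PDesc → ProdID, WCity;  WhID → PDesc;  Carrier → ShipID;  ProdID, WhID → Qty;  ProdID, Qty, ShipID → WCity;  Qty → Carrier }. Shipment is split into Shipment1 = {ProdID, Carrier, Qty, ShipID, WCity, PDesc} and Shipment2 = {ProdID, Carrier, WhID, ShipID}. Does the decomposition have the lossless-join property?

No

Common attributes: Shipment1 ∩ Shipment2 = {ProdID, Carrier, ShipID}.
No dependency enlarges {ProdID, Carrier, ShipID}, so (ProdID, Carrier, ShipID)⁺ = {ProdID, Carrier, ShipID}.
The closure contains neither all of Shipment1 = {ProdID, Carrier, Qty, ShipID, WCity, PDesc} nor all of Shipment2 = {ProdID, Carrier, WhID, ShipID}, so the common attributes are not a superkey of either fragment. The join is lossy.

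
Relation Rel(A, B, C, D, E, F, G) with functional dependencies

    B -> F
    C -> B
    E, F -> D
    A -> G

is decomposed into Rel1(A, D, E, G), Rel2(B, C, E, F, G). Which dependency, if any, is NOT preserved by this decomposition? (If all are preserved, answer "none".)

E, F -> D

Check E, F → D: no single fragment contains all of {D, E, F}, and the restricted closure of {E, F} across the fragments never reaches {D}.
B → F is preserved.
C → B is preserved.
A → G is preserved.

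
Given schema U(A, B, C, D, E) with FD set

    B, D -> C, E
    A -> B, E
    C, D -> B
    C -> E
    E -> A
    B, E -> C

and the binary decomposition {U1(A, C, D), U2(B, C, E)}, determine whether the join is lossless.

Yes

Common attributes: U1 ∩ U2 = {C}.
Closure of {C}: C → E applies, adding E; E → A applies, adding A; A → B, E applies, adding B. So (C)⁺ = {A, B, C, E}.
This closure contains every attribute of U2, so U1 ∩ U2 → U2. The join is lossless.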